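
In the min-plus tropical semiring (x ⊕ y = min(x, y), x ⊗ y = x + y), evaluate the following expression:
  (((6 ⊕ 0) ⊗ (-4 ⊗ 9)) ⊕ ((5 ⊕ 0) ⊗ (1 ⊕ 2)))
(((6 ⊕ 0) ⊗ (-4 ⊗ 9)) ⊕ ((5 ⊕ 0) ⊗ (1 ⊕ 2))) = 1

Expand innermost to outermost. Recall ⊕ takes the minimum of its arguments and ⊗ takes their sum. Working out the expression (((6 ⊕ 0) ⊗ (-4 ⊗ 9)) ⊕ ((5 ⊕ 0) ⊗ (1 ⊕ 2))) gives 1.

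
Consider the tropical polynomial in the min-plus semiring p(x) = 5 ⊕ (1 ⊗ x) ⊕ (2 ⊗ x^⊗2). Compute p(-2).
p(-2) = -2

A tropical monomial a ⊗ x^⊗i evaluates to a + i · x. Evaluating each term at x = -2:
  Term 0 contributes 5 + 0 · -2 = 5
  Term 1 contributes 1 + 1 · -2 = -1
  Term 2 contributes 2 + 2 · -2 = -2
p(-2) = ⊕ of these = min[5, -1, -2] = -2.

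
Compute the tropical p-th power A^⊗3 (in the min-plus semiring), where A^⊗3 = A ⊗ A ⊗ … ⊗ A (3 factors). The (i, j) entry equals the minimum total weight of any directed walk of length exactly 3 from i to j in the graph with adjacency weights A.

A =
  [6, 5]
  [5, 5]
A^⊗3 =
  [15, 15]
  [15, 15]

Each entry (A^⊗3)_ij equals the minimum over all length-3 walks i = v_0 → v_1 → … → v_3 = j of Σ_t A[v_t][v_{t+1}]. For example, for (i, j) = (0, 1) we minimise over 4 possible intermediate vertex sequences; the minimum is 15, attained along the walk 0 → 1 → 0 → 1.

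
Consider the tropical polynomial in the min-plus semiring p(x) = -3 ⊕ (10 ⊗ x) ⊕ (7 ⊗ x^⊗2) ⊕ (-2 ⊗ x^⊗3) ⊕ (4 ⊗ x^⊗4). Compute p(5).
p(5) = -3

A tropical monomial a ⊗ x^⊗i evaluates to a + i · x. Evaluating each term at x = 5:
  Term 0 contributes -3 + 0 · 5 = -3
  Term 1 contributes 10 + 1 · 5 = 15
  Term 2 contributes 7 + 2 · 5 = 17
  Term 3 contributes -2 + 3 · 5 = 13
  Term 4 contributes 4 + 4 · 5 = 24
p(5) = ⊕ of these = min[-3, 15, 17, 13, 24] = -3.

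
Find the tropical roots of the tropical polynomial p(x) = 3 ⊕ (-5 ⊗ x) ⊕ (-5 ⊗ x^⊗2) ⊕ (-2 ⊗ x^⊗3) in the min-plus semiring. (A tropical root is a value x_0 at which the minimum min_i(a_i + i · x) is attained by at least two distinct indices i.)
Roots: {-3, 0, 8}

Each tropical root is a break point of the lower envelope of the lines y = a_i + i · x (there are 4 lines, with slopes 0, 1, ..., 3). Only the lines that attain the minimum somewhere contribute to roots; other lines are dominated. Here the surviving (envelope) indices are i = 3, i = 2, i = 1, i = 0.
Intersections between consecutive envelope lines give the roots: for adjacent envelope indices i < j the intersection is x = (a_i − a_j) / (j − i). Reading off the sorted break points: {-3, 0, 8}.
Verification: at each break x_0, at least two indices attain the minimum of min_i(a_i + i · x_0).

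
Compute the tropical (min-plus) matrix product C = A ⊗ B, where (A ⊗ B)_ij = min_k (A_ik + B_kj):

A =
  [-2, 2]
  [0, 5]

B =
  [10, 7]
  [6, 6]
A ⊗ B =
  [8, 5]
  [10, 7]

Apply the min-plus product entry-by-entry:
  C[0][0] = min over k of (A[0][0] + B[0][0] = -2 + 10 = 8, A[0][1] + B[1][0] = 2 + 6 = 8) = 8 (attained at k = 0)
  C[0][1] = min over k of (A[0][0] + B[0][1] = -2 + 7 = 5, A[0][1] + B[1][1] = 2 + 6 = 8) = 5 (attained at k = 0)
  C[1][0] = min over k of (A[1][0] + B[0][0] = 0 + 10 = 10, A[1][1] + B[1][0] = 5 + 6 = 11) = 10 (attained at k = 0)
  C[1][1] = min over k of (A[1][0] + B[0][1] = 0 + 7 = 7, A[1][1] + B[1][1] = 5 + 6 = 11) = 7 (attained at k = 0)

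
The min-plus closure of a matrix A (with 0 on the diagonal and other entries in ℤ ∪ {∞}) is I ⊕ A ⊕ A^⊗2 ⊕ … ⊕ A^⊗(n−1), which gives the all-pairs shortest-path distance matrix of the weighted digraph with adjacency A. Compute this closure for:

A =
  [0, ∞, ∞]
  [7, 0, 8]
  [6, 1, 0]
Closure =
  [0, ∞, ∞]
  [7, 0, 8]
  [6, 1, 0]

This is the Floyd-Warshall all-pairs shortest-path computation. For each intermediate vertex k = 0, 1, …, 2, update dist[i][j] ← min(dist[i][j], dist[i][k] + dist[k][j]). The final matrix gives, for each (i, j), the minimum total weight of any directed path from i to j (possibly empty when i = j).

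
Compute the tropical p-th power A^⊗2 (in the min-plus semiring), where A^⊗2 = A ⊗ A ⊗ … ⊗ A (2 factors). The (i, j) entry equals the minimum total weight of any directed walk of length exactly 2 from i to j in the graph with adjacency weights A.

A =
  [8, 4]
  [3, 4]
A^⊗2 =
  [7, 8]
  [7, 7]

Each entry (A^⊗2)_ij equals the minimum over all length-2 walks i = v_0 → v_1 → … → v_2 = j of Σ_t A[v_t][v_{t+1}]. For example, for (i, j) = (0, 1) we minimise over 2 possible intermediate vertex sequences; the minimum is 8, attained along the walk 0 → 1 → 1.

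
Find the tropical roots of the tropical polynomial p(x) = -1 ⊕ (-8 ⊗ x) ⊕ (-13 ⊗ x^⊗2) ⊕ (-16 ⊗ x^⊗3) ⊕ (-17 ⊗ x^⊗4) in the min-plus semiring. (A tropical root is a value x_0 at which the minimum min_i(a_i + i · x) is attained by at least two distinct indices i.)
Roots: {1, 3, 5, 7}

Each tropical root is a break point of the lower envelope of the lines y = a_i + i · x (there are 5 lines, with slopes 0, 1, ..., 4). Only the lines that attain the minimum somewhere contribute to roots; other lines are dominated. Here the surviving (envelope) indices are i = 4, i = 3, i = 2, i = 1, i = 0.
Intersections between consecutive envelope lines give the roots: for adjacent envelope indices i < j the intersection is x = (a_i − a_j) / (j − i). Reading off the sorted break points: {1, 3, 5, 7}.
Verification: at each break x_0, at least two indices attain the minimum of min_i(a_i + i · x_0).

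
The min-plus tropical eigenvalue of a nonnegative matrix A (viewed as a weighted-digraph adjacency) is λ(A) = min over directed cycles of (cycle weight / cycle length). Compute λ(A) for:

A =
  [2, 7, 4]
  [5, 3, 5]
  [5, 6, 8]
λ(A) = 2

Enumerate directed cycles and compute their means (weight / length). Sample:
  cycle 0 → 0: weight = 2, length = 1, mean = 2/1 ≈ 2.000
  cycle 1 → 1: weight = 3, length = 1, mean = 3/1 ≈ 3.000
  cycle 2 → 2: weight = 8, length = 1, mean = 8/1 ≈ 8.000
  cycle 0 → 1 → 0: weight = 12, length = 2, mean = 12/2 ≈ 6.000
  cycle 0 → 2 → 0: weight = 9, length = 2, mean = 9/2 ≈ 4.500
  cycle 1 → 0 → 1: weight = 12, length = 2, mean = 12/2 ≈ 6.000
Minimum mean = 2.000, attained e.g. along the cycle 0 → 0 with weight 2 and length 1. So λ(A) = 2/1 = 2.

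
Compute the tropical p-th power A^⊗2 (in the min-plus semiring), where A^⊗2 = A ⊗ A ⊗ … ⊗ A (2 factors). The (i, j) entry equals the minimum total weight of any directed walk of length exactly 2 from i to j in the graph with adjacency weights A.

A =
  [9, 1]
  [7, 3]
A^⊗2 =
  [8, 4]
  [10, 6]

Each entry (A^⊗2)_ij equals the minimum over all length-2 walks i = v_0 → v_1 → … → v_2 = j of Σ_t A[v_t][v_{t+1}]. For example, for (i, j) = (0, 1) we minimise over 2 possible intermediate vertex sequences; the minimum is 4, attained along the walk 0 → 1 → 1.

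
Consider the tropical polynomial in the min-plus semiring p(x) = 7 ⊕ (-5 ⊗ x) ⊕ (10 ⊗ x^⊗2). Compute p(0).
p(0) = -5

A tropical monomial a ⊗ x^⊗i evaluates to a + i · x. Evaluating each term at x = 0:
  Term 0 contributes 7 + 0 · 0 = 7
  Term 1 contributes -5 + 1 · 0 = -5
  Term 2 contributes 10 + 2 · 0 = 10
p(0) = ⊕ of these = min[7, -5, 10] = -5.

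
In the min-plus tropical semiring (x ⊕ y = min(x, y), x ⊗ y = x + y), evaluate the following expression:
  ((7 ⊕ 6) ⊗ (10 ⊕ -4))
((7 ⊕ 6) ⊗ (10 ⊕ -4)) = 2

Expand innermost to outermost. Recall ⊕ takes the minimum of its arguments and ⊗ takes their sum. Working out the expression ((7 ⊕ 6) ⊗ (10 ⊕ -4)) gives 2.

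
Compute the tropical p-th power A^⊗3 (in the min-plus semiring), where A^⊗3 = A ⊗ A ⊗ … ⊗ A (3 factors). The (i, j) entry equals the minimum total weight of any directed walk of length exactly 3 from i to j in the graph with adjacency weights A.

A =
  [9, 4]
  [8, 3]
A^⊗3 =
  [15, 10]
  [14, 9]

Each entry (A^⊗3)_ij equals the minimum over all length-3 walks i = v_0 → v_1 → … → v_3 = j of Σ_t A[v_t][v_{t+1}]. For example, for (i, j) = (0, 1) we minimise over 4 possible intermediate vertex sequences; the minimum is 10, attained along the walk 0 → 1 → 1 → 1.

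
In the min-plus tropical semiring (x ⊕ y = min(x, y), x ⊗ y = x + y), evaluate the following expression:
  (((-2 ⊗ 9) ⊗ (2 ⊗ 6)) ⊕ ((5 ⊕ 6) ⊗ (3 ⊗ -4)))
(((-2 ⊗ 9) ⊗ (2 ⊗ 6)) ⊕ ((5 ⊕ 6) ⊗ (3 ⊗ -4))) = 4

Expand innermost to outermost. Recall ⊕ takes the minimum of its arguments and ⊗ takes their sum. Working out the expression (((-2 ⊗ 9) ⊗ (2 ⊗ 6)) ⊕ ((5 ⊕ 6) ⊗ (3 ⊗ -4))) gives 4.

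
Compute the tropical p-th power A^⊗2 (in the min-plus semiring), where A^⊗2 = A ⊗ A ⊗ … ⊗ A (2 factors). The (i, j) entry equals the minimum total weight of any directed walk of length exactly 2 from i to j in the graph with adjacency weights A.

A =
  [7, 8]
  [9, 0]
A^⊗2 =
  [14, 8]
  [9, 0]

Each entry (A^⊗2)_ij equals the minimum over all length-2 walks i = v_0 → v_1 → … → v_2 = j of Σ_t A[v_t][v_{t+1}]. For example, for (i, j) = (0, 1) we minimise over 2 possible intermediate vertex sequences; the minimum is 8, attained along the walk 0 → 1 → 1.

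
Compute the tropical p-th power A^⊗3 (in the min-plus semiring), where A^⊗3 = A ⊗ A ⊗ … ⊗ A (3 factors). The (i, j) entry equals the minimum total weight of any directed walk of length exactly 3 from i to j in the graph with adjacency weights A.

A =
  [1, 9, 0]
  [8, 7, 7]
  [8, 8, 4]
A^⊗3 =
  [3, 9, 2]
  [10, 16, 9]
  [10, 16, 9]

Each entry (A^⊗3)_ij equals the minimum over all length-3 walks i = v_0 → v_1 → … → v_3 = j of Σ_t A[v_t][v_{t+1}]. For example, for (i, j) = (0, 2) we minimise over 9 possible intermediate vertex sequences; the minimum is 2, attained along the walk 0 → 0 → 0 → 2.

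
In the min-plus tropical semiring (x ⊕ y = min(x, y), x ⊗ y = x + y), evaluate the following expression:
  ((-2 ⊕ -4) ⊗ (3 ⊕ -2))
((-2 ⊕ -4) ⊗ (3 ⊕ -2)) = -6

Expand innermost to outermost. Recall ⊕ takes the minimum of its arguments and ⊗ takes their sum. Working out the expression ((-2 ⊕ -4) ⊗ (3 ⊕ -2)) gives -6.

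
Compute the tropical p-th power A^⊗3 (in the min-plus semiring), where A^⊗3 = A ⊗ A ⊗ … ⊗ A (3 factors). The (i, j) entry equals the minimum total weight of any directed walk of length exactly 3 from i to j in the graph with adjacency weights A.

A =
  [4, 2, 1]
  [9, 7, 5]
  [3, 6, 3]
A^⊗3 =
  [7, 6, 5]
  [11, 10, 9]
  [7, 8, 7]

Each entry (A^⊗3)_ij equals the minimum over all length-3 walks i = v_0 → v_1 → … → v_3 = j of Σ_t A[v_t][v_{t+1}]. For example, for (i, j) = (0, 2) we minimise over 9 possible intermediate vertex sequences; the minimum is 5, attained along the walk 0 → 2 → 0 → 2.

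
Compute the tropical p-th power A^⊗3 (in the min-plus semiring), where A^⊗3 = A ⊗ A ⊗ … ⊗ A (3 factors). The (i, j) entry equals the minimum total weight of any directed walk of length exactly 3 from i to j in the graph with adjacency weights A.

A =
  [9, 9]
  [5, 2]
A^⊗3 =
  [16, 13]
  [9, 6]

Each entry (A^⊗3)_ij equals the minimum over all length-3 walks i = v_0 → v_1 → … → v_3 = j of Σ_t A[v_t][v_{t+1}]. For example, for (i, j) = (0, 1) we minimise over 4 possible intermediate vertex sequences; the minimum is 13, attained along the walk 0 → 1 → 1 → 1.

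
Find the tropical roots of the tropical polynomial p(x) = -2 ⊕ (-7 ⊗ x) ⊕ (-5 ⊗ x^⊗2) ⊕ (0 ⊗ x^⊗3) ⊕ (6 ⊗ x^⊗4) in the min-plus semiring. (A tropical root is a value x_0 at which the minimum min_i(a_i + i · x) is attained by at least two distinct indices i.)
Roots: {-6, -5, -2, 5}

Each tropical root is a break point of the lower envelope of the lines y = a_i + i · x (there are 5 lines, with slopes 0, 1, ..., 4). Only the lines that attain the minimum somewhere contribute to roots; other lines are dominated. Here the surviving (envelope) indices are i = 4, i = 3, i = 2, i = 1, i = 0.
Intersections between consecutive envelope lines give the roots: for adjacent envelope indices i < j the intersection is x = (a_i − a_j) / (j − i). Reading off the sorted break points: {-6, -5, -2, 5}.
Verification: at each break x_0, at least two indices attain the minimum of min_i(a_i + i · x_0).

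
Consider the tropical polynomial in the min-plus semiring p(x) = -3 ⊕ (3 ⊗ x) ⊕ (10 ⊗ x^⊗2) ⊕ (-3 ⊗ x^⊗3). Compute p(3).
p(3) = -3

A tropical monomial a ⊗ x^⊗i evaluates to a + i · x. Evaluating each term at x = 3:
  Term 0 contributes -3 + 0 · 3 = -3
  Term 1 contributes 3 + 1 · 3 = 6
  Term 2 contributes 10 + 2 · 3 = 16
  Term 3 contributes -3 + 3 · 3 = 6
p(3) = ⊕ of these = min[-3, 6, 16, 6] = -3.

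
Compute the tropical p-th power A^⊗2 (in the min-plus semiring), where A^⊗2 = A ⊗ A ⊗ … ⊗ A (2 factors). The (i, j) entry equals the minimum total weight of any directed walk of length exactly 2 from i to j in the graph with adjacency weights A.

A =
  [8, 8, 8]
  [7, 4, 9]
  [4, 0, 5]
A^⊗2 =
  [12, 8, 13]
  [11, 8, 13]
  [7, 4, 9]

Each entry (A^⊗2)_ij equals the minimum over all length-2 walks i = v_0 → v_1 → … → v_2 = j of Σ_t A[v_t][v_{t+1}]. For example, for (i, j) = (0, 2) we minimise over 3 possible intermediate vertex sequences; the minimum is 13, attained along the walk 0 → 2 → 2.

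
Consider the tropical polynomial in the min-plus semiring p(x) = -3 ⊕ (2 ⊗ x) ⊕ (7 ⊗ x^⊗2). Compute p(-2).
p(-2) = -3

A tropical monomial a ⊗ x^⊗i evaluates to a + i · x. Evaluating each term at x = -2:
  Term 0 contributes -3 + 0 · -2 = -3
  Term 1 contributes 2 + 1 · -2 = 0
  Term 2 contributes 7 + 2 · -2 = 3
p(-2) = ⊕ of these = min[-3, 0, 3] = -3.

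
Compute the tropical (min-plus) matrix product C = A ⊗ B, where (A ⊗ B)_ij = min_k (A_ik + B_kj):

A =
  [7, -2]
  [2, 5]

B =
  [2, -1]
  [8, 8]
A ⊗ B =
  [6, 6]
  [4, 1]

Apply the min-plus product entry-by-entry:
  C[0][0] = min over k of (A[0][0] + B[0][0] = 7 + 2 = 9, A[0][1] + B[1][0] = -2 + 8 = 6) = 6 (attained at k = 1)
  C[0][1] = min over k of (A[0][0] + B[0][1] = 7 + -1 = 6, A[0][1] + B[1][1] = -2 + 8 = 6) = 6 (attained at k = 0)
  C[1][0] = min over k of (A[1][0] + B[0][0] = 2 + 2 = 4, A[1][1] + B[1][0] = 5 + 8 = 13) = 4 (attained at k = 0)
  C[1][1] = min over k of (A[1][0] + B[0][1] = 2 + -1 = 1, A[1][1] + B[1][1] = 5 + 8 = 13) = 1 (attained at k = 0)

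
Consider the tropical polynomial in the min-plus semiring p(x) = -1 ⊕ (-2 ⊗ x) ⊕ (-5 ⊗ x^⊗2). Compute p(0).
p(0) = -5

A tropical monomial a ⊗ x^⊗i evaluates to a + i · x. Evaluating each term at x = 0:
  Term 0 contributes -1 + 0 · 0 = -1
  Term 1 contributes -2 + 1 · 0 = -2
  Term 2 contributes -5 + 2 · 0 = -5
p(0) = ⊕ of these = min[-1, -2, -5] = -5.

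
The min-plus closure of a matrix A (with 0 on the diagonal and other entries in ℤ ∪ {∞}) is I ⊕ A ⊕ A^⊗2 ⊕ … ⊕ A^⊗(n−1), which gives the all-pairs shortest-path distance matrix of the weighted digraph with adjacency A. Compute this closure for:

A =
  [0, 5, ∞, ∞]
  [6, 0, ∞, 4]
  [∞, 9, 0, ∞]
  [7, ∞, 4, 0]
Closure =
  [0, 5, 13, 9]
  [6, 0, 8, 4]
  [15, 9, 0, 13]
  [7, 12, 4, 0]

This is the Floyd-Warshall all-pairs shortest-path computation. For each intermediate vertex k = 0, 1, …, 3, update dist[i][j] ← min(dist[i][j], dist[i][k] + dist[k][j]). The final matrix gives, for each (i, j), the minimum total weight of any directed path from i to j (possibly empty when i = j).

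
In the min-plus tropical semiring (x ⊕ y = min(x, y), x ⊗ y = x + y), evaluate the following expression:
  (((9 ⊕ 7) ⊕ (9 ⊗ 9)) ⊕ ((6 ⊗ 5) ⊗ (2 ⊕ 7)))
(((9 ⊕ 7) ⊕ (9 ⊗ 9)) ⊕ ((6 ⊗ 5) ⊗ (2 ⊕ 7))) = 7

Expand innermost to outermost. Recall ⊕ takes the minimum of its arguments and ⊗ takes their sum. Working out the expression (((9 ⊕ 7) ⊕ (9 ⊗ 9)) ⊕ ((6 ⊗ 5) ⊗ (2 ⊕ 7))) gives 7.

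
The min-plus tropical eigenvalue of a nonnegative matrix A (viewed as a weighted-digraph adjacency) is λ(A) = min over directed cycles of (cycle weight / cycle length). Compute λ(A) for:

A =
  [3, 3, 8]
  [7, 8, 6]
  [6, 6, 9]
λ(A) = 3

Enumerate directed cycles and compute their means (weight / length). Sample:
  cycle 0 → 0: weight = 3, length = 1, mean = 3/1 ≈ 3.000
  cycle 1 → 1: weight = 8, length = 1, mean = 8/1 ≈ 8.000
  cycle 2 → 2: weight = 9, length = 1, mean = 9/1 ≈ 9.000
  cycle 0 → 1 → 0: weight = 10, length = 2, mean = 10/2 ≈ 5.000
  cycle 0 → 2 → 0: weight = 14, length = 2, mean = 14/2 ≈ 7.000
  cycle 1 → 0 → 1: weight = 10, length = 2, mean = 10/2 ≈ 5.000
Minimum mean = 3.000, attained e.g. along the cycle 0 → 0 with weight 3 and length 1. So λ(A) = 3/1 = 3.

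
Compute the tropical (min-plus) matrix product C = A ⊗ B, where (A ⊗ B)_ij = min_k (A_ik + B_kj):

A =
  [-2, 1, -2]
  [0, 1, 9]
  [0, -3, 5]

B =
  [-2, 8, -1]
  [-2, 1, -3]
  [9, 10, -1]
A ⊗ B =
  [-4, 2, -3]
  [-2, 2, -2]
  [-5, -2, -6]

Apply the min-plus product entry-by-entry:
  C[0][0] = min over k of (A[0][0] + B[0][0] = -2 + -2 = -4, A[0][1] + B[1][0] = 1 + -2 = -1, A[0][2] + B[2][0] = -2 + 9 = 7) = -4 (attained at k = 0)
  C[0][1] = min over k of (A[0][0] + B[0][1] = -2 + 8 = 6, A[0][1] + B[1][1] = 1 + 1 = 2, A[0][2] + B[2][1] = -2 + 10 = 8) = 2 (attained at k = 1)
  C[0][2] = min over k of (A[0][0] + B[0][2] = -2 + -1 = -3, A[0][1] + B[1][2] = 1 + -3 = -2, A[0][2] + B[2][2] = -2 + -1 = -3) = -3 (attained at k = 0)
  C[1][0] = min over k of (A[1][0] + B[0][0] = 0 + -2 = -2, A[1][1] + B[1][0] = 1 + -2 = -1, A[1][2] + B[2][0] = 9 + 9 = 18) = -2 (attained at k = 0)
  C[1][1] = min over k of (A[1][0] + B[0][1] = 0 + 8 = 8, A[1][1] + B[1][1] = 1 + 1 = 2, A[1][2] + B[2][1] = 9 + 10 = 19) = 2 (attained at k = 1)
  C[1][2] = min over k of (A[1][0] + B[0][2] = 0 + -1 = -1, A[1][1] + B[1][2] = 1 + -3 = -2, A[1][2] + B[2][2] = 9 + -1 = 8) = -2 (attained at k = 1)
  C[2][0] = min over k of (A[2][0] + B[0][0] = 0 + -2 = -2, A[2][1] + B[1][0] = -3 + -2 = -5, A[2][2] + B[2][0] = 5 + 9 = 14) = -5 (attained at k = 1)
  C[2][1] = min over k of (A[2][0] + B[0][1] = 0 + 8 = 8, A[2][1] + B[1][1] = -3 + 1 = -2, A[2][2] + B[2][1] = 5 + 10 = 15) = -2 (attained at k = 1)
  C[2][2] = min over k of (A[2][0] + B[0][2] = 0 + -1 = -1, A[2][1] + B[1][2] = -3 + -3 = -6, A[2][2] + B[2][2] = 5 + -1 = 4) = -6 (attained at k = 1)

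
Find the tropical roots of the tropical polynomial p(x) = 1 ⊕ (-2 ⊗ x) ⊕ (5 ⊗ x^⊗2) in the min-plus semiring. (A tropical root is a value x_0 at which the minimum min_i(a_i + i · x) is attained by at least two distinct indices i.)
Roots: {-7, 3}

Each tropical root is a break point of the lower envelope of the lines y = a_i + i · x (there are 3 lines, with slopes 0, 1, ..., 2). Only the lines that attain the minimum somewhere contribute to roots; other lines are dominated. Here the surviving (envelope) indices are i = 2, i = 1, i = 0.
Intersections between consecutive envelope lines give the roots: for adjacent envelope indices i < j the intersection is x = (a_i − a_j) / (j − i). Reading off the sorted break points: {-7, 3}.
Verification: at each break x_0, at least two indices attain the minimum of min_i(a_i + i · x_0).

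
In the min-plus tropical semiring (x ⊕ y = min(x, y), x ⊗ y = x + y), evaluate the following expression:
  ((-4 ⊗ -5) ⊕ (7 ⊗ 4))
((-4 ⊗ -5) ⊕ (7 ⊗ 4)) = -9

Expand innermost to outermost. Recall ⊕ takes the minimum of its arguments and ⊗ takes their sum. Working out the expression ((-4 ⊗ -5) ⊕ (7 ⊗ 4)) gives -9.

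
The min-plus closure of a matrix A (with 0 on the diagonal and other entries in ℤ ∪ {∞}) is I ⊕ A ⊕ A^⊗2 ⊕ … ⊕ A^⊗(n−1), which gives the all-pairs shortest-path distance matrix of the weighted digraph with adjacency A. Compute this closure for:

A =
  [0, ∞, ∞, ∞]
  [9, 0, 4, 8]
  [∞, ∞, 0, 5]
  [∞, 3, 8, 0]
Closure =
  [0, ∞, ∞, ∞]
  [9, 0, 4, 8]
  [17, 8, 0, 5]
  [12, 3, 7, 0]

This is the Floyd-Warshall all-pairs shortest-path computation. For each intermediate vertex k = 0, 1, …, 3, update dist[i][j] ← min(dist[i][j], dist[i][k] + dist[k][j]). The final matrix gives, for each (i, j), the minimum total weight of any directed path from i to j (possibly empty when i = j).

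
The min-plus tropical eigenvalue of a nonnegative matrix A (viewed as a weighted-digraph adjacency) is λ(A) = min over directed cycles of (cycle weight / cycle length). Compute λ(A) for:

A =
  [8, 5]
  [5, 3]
λ(A) = 3

Enumerate directed cycles and compute their means (weight / length). Sample:
  cycle 0 → 0: weight = 8, length = 1, mean = 8/1 ≈ 8.000
  cycle 1 → 1: weight = 3, length = 1, mean = 3/1 ≈ 3.000
  cycle 0 → 1 → 0: weight = 10, length = 2, mean = 10/2 ≈ 5.000
  cycle 1 → 0 → 1: weight = 10, length = 2, mean = 10/2 ≈ 5.000
Minimum mean = 3.000, attained e.g. along the cycle 1 → 1 with weight 3 and length 1. So λ(A) = 3/1 = 3.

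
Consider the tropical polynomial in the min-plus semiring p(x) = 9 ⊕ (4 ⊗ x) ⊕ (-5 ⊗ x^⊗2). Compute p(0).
p(0) = -5

A tropical monomial a ⊗ x^⊗i evaluates to a + i · x. Evaluating each term at x = 0:
  Term 0 contributes 9 + 0 · 0 = 9
  Term 1 contributes 4 + 1 · 0 = 4
  Term 2 contributes -5 + 2 · 0 = -5
p(0) = ⊕ of these = min[9, 4, -5] = -5.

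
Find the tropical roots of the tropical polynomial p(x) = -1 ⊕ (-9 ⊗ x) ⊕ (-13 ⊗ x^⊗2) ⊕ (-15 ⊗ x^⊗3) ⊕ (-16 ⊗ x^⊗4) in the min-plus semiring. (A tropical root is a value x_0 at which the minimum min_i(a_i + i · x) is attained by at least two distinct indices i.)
Roots: {1, 2, 4, 8}

Each tropical root is a break point of the lower envelope of the lines y = a_i + i · x (there are 5 lines, with slopes 0, 1, ..., 4). Only the lines that attain the minimum somewhere contribute to roots; other lines are dominated. Here the surviving (envelope) indices are i = 4, i = 3, i = 2, i = 1, i = 0.
Intersections between consecutive envelope lines give the roots: for adjacent envelope indices i < j the intersection is x = (a_i − a_j) / (j − i). Reading off the sorted break points: {1, 2, 4, 8}.
Verification: at each break x_0, at least two indices attain the minimum of min_i(a_i + i · x_0).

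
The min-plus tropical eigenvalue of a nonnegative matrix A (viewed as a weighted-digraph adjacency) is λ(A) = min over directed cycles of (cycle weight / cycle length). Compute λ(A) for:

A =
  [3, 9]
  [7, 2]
λ(A) = 2

Enumerate directed cycles and compute their means (weight / length). Sample:
  cycle 0 → 0: weight = 3, length = 1, mean = 3/1 ≈ 3.000
  cycle 1 → 1: weight = 2, length = 1, mean = 2/1 ≈ 2.000
  cycle 0 → 1 → 0: weight = 16, length = 2, mean = 16/2 ≈ 8.000
  cycle 1 → 0 → 1: weight = 16, length = 2, mean = 16/2 ≈ 8.000
Minimum mean = 2.000, attained e.g. along the cycle 1 → 1 with weight 2 and length 1. So λ(A) = 2/1 = 2.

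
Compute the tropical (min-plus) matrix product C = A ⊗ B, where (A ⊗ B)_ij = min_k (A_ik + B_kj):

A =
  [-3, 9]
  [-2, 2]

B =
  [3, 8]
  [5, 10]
A ⊗ B =
  [0, 5]
  [1, 6]

Apply the min-plus product entry-by-entry:
  C[0][0] = min over k of (A[0][0] + B[0][0] = -3 + 3 = 0, A[0][1] + B[1][0] = 9 + 5 = 14) = 0 (attained at k = 0)
  C[0][1] = min over k of (A[0][0] + B[0][1] = -3 + 8 = 5, A[0][1] + B[1][1] = 9 + 10 = 19) = 5 (attained at k = 0)
  C[1][0] = min over k of (A[1][0] + B[0][0] = -2 + 3 = 1, A[1][1] + B[1][0] = 2 + 5 = 7) = 1 (attained at k = 0)
  C[1][1] = min over k of (A[1][0] + B[0][1] = -2 + 8 = 6, A[1][1] + B[1][1] = 2 + 10 = 12) = 6 (attained at k = 0)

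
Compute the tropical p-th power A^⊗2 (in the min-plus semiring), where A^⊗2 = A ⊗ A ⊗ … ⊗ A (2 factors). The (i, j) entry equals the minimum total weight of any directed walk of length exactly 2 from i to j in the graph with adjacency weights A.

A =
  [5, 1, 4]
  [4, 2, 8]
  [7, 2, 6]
A^⊗2 =
  [5, 3, 9]
  [6, 4, 8]
  [6, 4, 10]

Each entry (A^⊗2)_ij equals the minimum over all length-2 walks i = v_0 → v_1 → … → v_2 = j of Σ_t A[v_t][v_{t+1}]. For example, for (i, j) = (0, 2) we minimise over 3 possible intermediate vertex sequences; the minimum is 9, attained along the walk 0 → 0 → 2.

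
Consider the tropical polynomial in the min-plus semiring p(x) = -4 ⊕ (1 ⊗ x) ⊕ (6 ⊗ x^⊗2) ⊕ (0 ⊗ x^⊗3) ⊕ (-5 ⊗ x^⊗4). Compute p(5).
p(5) = -4

A tropical monomial a ⊗ x^⊗i evaluates to a + i · x. Evaluating each term at x = 5:
  Term 0 contributes -4 + 0 · 5 = -4
  Term 1 contributes 1 + 1 · 5 = 6
  Term 2 contributes 6 + 2 · 5 = 16
  Term 3 contributes 0 + 3 · 5 = 15
  Term 4 contributes -5 + 4 · 5 = 15
p(5) = ⊕ of these = min[-4, 6, 16, 15, 15] = -4.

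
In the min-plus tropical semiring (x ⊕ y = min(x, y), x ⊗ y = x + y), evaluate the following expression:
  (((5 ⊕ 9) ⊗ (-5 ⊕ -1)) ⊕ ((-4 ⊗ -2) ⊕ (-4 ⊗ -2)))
(((5 ⊕ 9) ⊗ (-5 ⊕ -1)) ⊕ ((-4 ⊗ -2) ⊕ (-4 ⊗ -2))) = -6

Expand innermost to outermost. Recall ⊕ takes the minimum of its arguments and ⊗ takes their sum. Working out the expression (((5 ⊕ 9) ⊗ (-5 ⊕ -1)) ⊕ ((-4 ⊗ -2) ⊕ (-4 ⊗ -2))) gives -6.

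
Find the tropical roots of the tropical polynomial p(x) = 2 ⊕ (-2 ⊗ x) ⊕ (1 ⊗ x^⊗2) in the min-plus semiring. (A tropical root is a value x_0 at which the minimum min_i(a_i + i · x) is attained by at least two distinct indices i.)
Roots: {-3, 4}

Each tropical root is a break point of the lower envelope of the lines y = a_i + i · x (there are 3 lines, with slopes 0, 1, ..., 2). Only the lines that attain the minimum somewhere contribute to roots; other lines are dominated. Here the surviving (envelope) indices are i = 2, i = 1, i = 0.
Intersections between consecutive envelope lines give the roots: for adjacent envelope indices i < j the intersection is x = (a_i − a_j) / (j − i). Reading off the sorted break points: {-3, 4}.
Verification: at each break x_0, at least two indices attain the minimum of min_i(a_i + i · x_0).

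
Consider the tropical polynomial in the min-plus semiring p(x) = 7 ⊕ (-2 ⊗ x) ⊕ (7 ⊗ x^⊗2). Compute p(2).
p(2) = 0

A tropical monomial a ⊗ x^⊗i evaluates to a + i · x. Evaluating each term at x = 2:
  Term 0 contributes 7 + 0 · 2 = 7
  Term 1 contributes -2 + 1 · 2 = 0
  Term 2 contributes 7 + 2 · 2 = 11
p(2) = ⊕ of these = min[7, 0, 11] = 0.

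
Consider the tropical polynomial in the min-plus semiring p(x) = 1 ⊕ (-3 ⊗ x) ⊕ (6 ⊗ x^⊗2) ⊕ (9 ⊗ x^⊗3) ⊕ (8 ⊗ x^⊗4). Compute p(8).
p(8) = 1

A tropical monomial a ⊗ x^⊗i evaluates to a + i · x. Evaluating each term at x = 8:
  Term 0 contributes 1 + 0 · 8 = 1
  Term 1 contributes -3 + 1 · 8 = 5
  Term 2 contributes 6 + 2 · 8 = 22
  Term 3 contributes 9 + 3 · 8 = 33
  Term 4 contributes 8 + 4 · 8 = 40
p(8) = ⊕ of these = min[1, 5, 22, 33, 40] = 1.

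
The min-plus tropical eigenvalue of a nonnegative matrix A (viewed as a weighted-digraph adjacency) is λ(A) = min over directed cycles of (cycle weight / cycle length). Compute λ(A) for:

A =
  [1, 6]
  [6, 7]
λ(A) = 1

Enumerate directed cycles and compute their means (weight / length). Sample:
  cycle 0 → 0: weight = 1, length = 1, mean = 1/1 ≈ 1.000
  cycle 1 → 1: weight = 7, length = 1, mean = 7/1 ≈ 7.000
  cycle 0 → 1 → 0: weight = 12, length = 2, mean = 12/2 ≈ 6.000
  cycle 1 → 0 → 1: weight = 12, length = 2, mean = 12/2 ≈ 6.000
Minimum mean = 1.000, attained e.g. along the cycle 0 → 0 with weight 1 and length 1. So λ(A) = 1/1 = 1.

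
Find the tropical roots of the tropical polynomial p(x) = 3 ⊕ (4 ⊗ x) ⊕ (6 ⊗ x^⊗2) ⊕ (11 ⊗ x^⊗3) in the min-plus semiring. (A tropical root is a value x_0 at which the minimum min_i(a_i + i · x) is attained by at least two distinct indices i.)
Roots: {-5, -2, -1}

Each tropical root is a break point of the lower envelope of the lines y = a_i + i · x (there are 4 lines, with slopes 0, 1, ..., 3). Only the lines that attain the minimum somewhere contribute to roots; other lines are dominated. Here the surviving (envelope) indices are i = 3, i = 2, i = 1, i = 0.
Intersections between consecutive envelope lines give the roots: for adjacent envelope indices i < j the intersection is x = (a_i − a_j) / (j − i). Reading off the sorted break points: {-5, -2, -1}.
Verification: at each break x_0, at least two indices attain the minimum of min_i(a_i + i · x_0).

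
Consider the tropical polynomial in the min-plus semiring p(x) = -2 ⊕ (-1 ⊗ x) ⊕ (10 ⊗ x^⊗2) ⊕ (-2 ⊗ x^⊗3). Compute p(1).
p(1) = -2

A tropical monomial a ⊗ x^⊗i evaluates to a + i · x. Evaluating each term at x = 1:
  Term 0 contributes -2 + 0 · 1 = -2
  Term 1 contributes -1 + 1 · 1 = 0
  Term 2 contributes 10 + 2 · 1 = 12
  Term 3 contributes -2 + 3 · 1 = 1
p(1) = ⊕ of these = min[-2, 0, 12, 1] = -2.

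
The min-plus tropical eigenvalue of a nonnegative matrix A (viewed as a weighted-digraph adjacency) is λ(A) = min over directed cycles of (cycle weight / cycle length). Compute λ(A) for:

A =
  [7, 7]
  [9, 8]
λ(A) = 7

Enumerate directed cycles and compute their means (weight / length). Sample:
  cycle 0 → 0: weight = 7, length = 1, mean = 7/1 ≈ 7.000
  cycle 1 → 1: weight = 8, length = 1, mean = 8/1 ≈ 8.000
  cycle 0 → 1 → 0: weight = 16, length = 2, mean = 16/2 ≈ 8.000
  cycle 1 → 0 → 1: weight = 16, length = 2, mean = 16/2 ≈ 8.000
Minimum mean = 7.000, attained e.g. along the cycle 0 → 0 with weight 7 and length 1. So λ(A) = 7/1 = 7.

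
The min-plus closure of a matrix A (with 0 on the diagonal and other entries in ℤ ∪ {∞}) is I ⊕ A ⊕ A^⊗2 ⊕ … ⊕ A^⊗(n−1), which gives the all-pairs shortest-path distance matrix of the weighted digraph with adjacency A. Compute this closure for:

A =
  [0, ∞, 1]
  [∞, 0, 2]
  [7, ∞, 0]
Closure =
  [0, ∞, 1]
  [9, 0, 2]
  [7, ∞, 0]

This is the Floyd-Warshall all-pairs shortest-path computation. For each intermediate vertex k = 0, 1, …, 2, update dist[i][j] ← min(dist[i][j], dist[i][k] + dist[k][j]). The final matrix gives, for each (i, j), the minimum total weight of any directed path from i to j (possibly empty when i = j).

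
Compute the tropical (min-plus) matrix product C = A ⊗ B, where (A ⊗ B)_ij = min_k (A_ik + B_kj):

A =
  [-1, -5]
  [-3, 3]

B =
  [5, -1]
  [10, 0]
A ⊗ B =
  [4, -5]
  [2, -4]

Apply the min-plus product entry-by-entry:
  C[0][0] = min over k of (A[0][0] + B[0][0] = -1 + 5 = 4, A[0][1] + B[1][0] = -5 + 10 = 5) = 4 (attained at k = 0)
  C[0][1] = min over k of (A[0][0] + B[0][1] = -1 + -1 = -2, A[0][1] + B[1][1] = -5 + 0 = -5) = -5 (attained at k = 1)
  C[1][0] = min over k of (A[1][0] + B[0][0] = -3 + 5 = 2, A[1][1] + B[1][0] = 3 + 10 = 13) = 2 (attained at k = 0)
  C[1][1] = min over k of (A[1][0] + B[0][1] = -3 + -1 = -4, A[1][1] + B[1][1] = 3 + 0 = 3) = -4 (attained at k = 0)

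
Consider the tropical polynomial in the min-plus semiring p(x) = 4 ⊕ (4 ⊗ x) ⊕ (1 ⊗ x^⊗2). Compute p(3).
p(3) = 4

A tropical monomial a ⊗ x^⊗i evaluates to a + i · x. Evaluating each term at x = 3:
  Term 0 contributes 4 + 0 · 3 = 4
  Term 1 contributes 4 + 1 · 3 = 7
  Term 2 contributes 1 + 2 · 3 = 7
p(3) = ⊕ of these = min[4, 7, 7] = 4.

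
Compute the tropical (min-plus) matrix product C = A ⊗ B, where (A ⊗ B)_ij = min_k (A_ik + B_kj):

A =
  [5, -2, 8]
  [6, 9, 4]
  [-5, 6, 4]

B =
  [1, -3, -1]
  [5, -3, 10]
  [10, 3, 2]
A ⊗ B =
  [3, -5, 4]
  [7, 3, 5]
  [-4, -8, -6]

Apply the min-plus product entry-by-entry:
  C[0][0] = min over k of (A[0][0] + B[0][0] = 5 + 1 = 6, A[0][1] + B[1][0] = -2 + 5 = 3, A[0][2] + B[2][0] = 8 + 10 = 18) = 3 (attained at k = 1)
  C[0][1] = min over k of (A[0][0] + B[0][1] = 5 + -3 = 2, A[0][1] + B[1][1] = -2 + -3 = -5, A[0][2] + B[2][1] = 8 + 3 = 11) = -5 (attained at k = 1)
  C[0][2] = min over k of (A[0][0] + B[0][2] = 5 + -1 = 4, A[0][1] + B[1][2] = -2 + 10 = 8, A[0][2] + B[2][2] = 8 + 2 = 10) = 4 (attained at k = 0)
  C[1][0] = min over k of (A[1][0] + B[0][0] = 6 + 1 = 7, A[1][1] + B[1][0] = 9 + 5 = 14, A[1][2] + B[2][0] = 4 + 10 = 14) = 7 (attained at k = 0)
  C[1][1] = min over k of (A[1][0] + B[0][1] = 6 + -3 = 3, A[1][1] + B[1][1] = 9 + -3 = 6, A[1][2] + B[2][1] = 4 + 3 = 7) = 3 (attained at k = 0)
  C[1][2] = min over k of (A[1][0] + B[0][2] = 6 + -1 = 5, A[1][1] + B[1][2] = 9 + 10 = 19, A[1][2] + B[2][2] = 4 + 2 = 6) = 5 (attained at k = 0)
  C[2][0] = min over k of (A[2][0] + B[0][0] = -5 + 1 = -4, A[2][1] + B[1][0] = 6 + 5 = 11, A[2][2] + B[2][0] = 4 + 10 = 14) = -4 (attained at k = 0)
  C[2][1] = min over k of (A[2][0] + B[0][1] = -5 + -3 = -8, A[2][1] + B[1][1] = 6 + -3 = 3, A[2][2] + B[2][1] = 4 + 3 = 7) = -8 (attained at k = 0)
  C[2][2] = min over k of (A[2][0] + B[0][2] = -5 + -1 = -6, A[2][1] + B[1][2] = 6 + 10 = 16, A[2][2] + B[2][2] = 4 + 2 = 6) = -6 (attained at k = 0)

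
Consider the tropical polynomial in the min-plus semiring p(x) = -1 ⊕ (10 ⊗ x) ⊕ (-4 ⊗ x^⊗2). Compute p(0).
p(0) = -4

A tropical monomial a ⊗ x^⊗i evaluates to a + i · x. Evaluating each term at x = 0:
  Term 0 contributes -1 + 0 · 0 = -1
  Term 1 contributes 10 + 1 · 0 = 10
  Term 2 contributes -4 + 2 · 0 = -4
p(0) = ⊕ of these = min[-1, 10, -4] = -4.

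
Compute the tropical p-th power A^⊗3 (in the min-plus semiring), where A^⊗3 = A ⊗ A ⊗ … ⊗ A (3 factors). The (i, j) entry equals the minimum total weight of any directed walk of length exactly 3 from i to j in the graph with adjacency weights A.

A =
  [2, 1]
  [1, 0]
A^⊗3 =
  [2, 1]
  [1, 0]

Each entry (A^⊗3)_ij equals the minimum over all length-3 walks i = v_0 → v_1 → … → v_3 = j of Σ_t A[v_t][v_{t+1}]. For example, for (i, j) = (0, 1) we minimise over 4 possible intermediate vertex sequences; the minimum is 1, attained along the walk 0 → 1 → 1 → 1.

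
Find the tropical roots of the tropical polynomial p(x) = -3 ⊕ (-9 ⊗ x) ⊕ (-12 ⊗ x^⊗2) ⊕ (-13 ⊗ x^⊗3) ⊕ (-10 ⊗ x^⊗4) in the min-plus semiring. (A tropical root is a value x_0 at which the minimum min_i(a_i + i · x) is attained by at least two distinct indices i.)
Roots: {-3, 1, 3, 6}

Each tropical root is a break point of the lower envelope of the lines y = a_i + i · x (there are 5 lines, with slopes 0, 1, ..., 4). Only the lines that attain the minimum somewhere contribute to roots; other lines are dominated. Here the surviving (envelope) indices are i = 4, i = 3, i = 2, i = 1, i = 0.
Intersections between consecutive envelope lines give the roots: for adjacent envelope indices i < j the intersection is x = (a_i − a_j) / (j − i). Reading off the sorted break points: {-3, 1, 3, 6}.
Verification: at each break x_0, at least two indices attain the minimum of min_i(a_i + i · x_0).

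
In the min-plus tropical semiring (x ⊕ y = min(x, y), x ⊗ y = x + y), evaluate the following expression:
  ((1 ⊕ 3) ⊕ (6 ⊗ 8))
((1 ⊕ 3) ⊕ (6 ⊗ 8)) = 1

Expand innermost to outermost. Recall ⊕ takes the minimum of its arguments and ⊗ takes their sum. Working out the expression ((1 ⊕ 3) ⊕ (6 ⊗ 8)) gives 1.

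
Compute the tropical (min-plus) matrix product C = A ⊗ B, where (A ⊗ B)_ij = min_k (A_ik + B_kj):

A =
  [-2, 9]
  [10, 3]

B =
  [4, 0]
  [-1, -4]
A ⊗ B =
  [2, -2]
  [2, -1]

Apply the min-plus product entry-by-entry:
  C[0][0] = min over k of (A[0][0] + B[0][0] = -2 + 4 = 2, A[0][1] + B[1][0] = 9 + -1 = 8) = 2 (attained at k = 0)
  C[0][1] = min over k of (A[0][0] + B[0][1] = -2 + 0 = -2, A[0][1] + B[1][1] = 9 + -4 = 5) = -2 (attained at k = 0)
  C[1][0] = min over k of (A[1][0] + B[0][0] = 10 + 4 = 14, A[1][1] + B[1][0] = 3 + -1 = 2) = 2 (attained at k = 1)
  C[1][1] = min over k of (A[1][0] + B[0][1] = 10 + 0 = 10, A[1][1] + B[1][1] = 3 + -4 = -1) = -1 (attained at k = 1)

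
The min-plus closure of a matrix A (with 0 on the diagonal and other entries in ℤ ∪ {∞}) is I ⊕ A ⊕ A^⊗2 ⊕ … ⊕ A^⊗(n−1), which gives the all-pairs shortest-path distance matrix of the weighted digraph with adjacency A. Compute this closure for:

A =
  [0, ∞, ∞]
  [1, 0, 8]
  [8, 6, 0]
Closure =
  [0, ∞, ∞]
  [1, 0, 8]
  [7, 6, 0]

This is the Floyd-Warshall all-pairs shortest-path computation. For each intermediate vertex k = 0, 1, …, 2, update dist[i][j] ← min(dist[i][j], dist[i][k] + dist[k][j]). The final matrix gives, for each (i, j), the minimum total weight of any directed path from i to j (possibly empty when i = j).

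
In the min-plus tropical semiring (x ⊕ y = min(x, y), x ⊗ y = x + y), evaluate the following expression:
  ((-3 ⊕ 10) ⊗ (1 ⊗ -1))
((-3 ⊕ 10) ⊗ (1 ⊗ -1)) = -3

Expand innermost to outermost. Recall ⊕ takes the minimum of its arguments and ⊗ takes their sum. Working out the expression ((-3 ⊕ 10) ⊗ (1 ⊗ -1)) gives -3.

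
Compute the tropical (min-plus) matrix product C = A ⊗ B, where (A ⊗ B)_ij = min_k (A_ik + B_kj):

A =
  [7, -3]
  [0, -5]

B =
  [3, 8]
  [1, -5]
A ⊗ B =
  [-2, -8]
  [-4, -10]

Apply the min-plus product entry-by-entry:
  C[0][0] = min over k of (A[0][0] + B[0][0] = 7 + 3 = 10, A[0][1] + B[1][0] = -3 + 1 = -2) = -2 (attained at k = 1)
  C[0][1] = min over k of (A[0][0] + B[0][1] = 7 + 8 = 15, A[0][1] + B[1][1] = -3 + -5 = -8) = -8 (attained at k = 1)
  C[1][0] = min over k of (A[1][0] + B[0][0] = 0 + 3 = 3, A[1][1] + B[1][0] = -5 + 1 = -4) = -4 (attained at k = 1)
  C[1][1] = min over k of (A[1][0] + B[0][1] = 0 + 8 = 8, A[1][1] + B[1][1] = -5 + -5 = -10) = -10 (attained at k = 1)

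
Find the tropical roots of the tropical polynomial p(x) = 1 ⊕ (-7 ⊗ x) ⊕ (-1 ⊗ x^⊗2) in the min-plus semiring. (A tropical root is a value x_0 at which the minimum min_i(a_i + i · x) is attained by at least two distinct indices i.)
Roots: {-6, 8}

Each tropical root is a break point of the lower envelope of the lines y = a_i + i · x (there are 3 lines, with slopes 0, 1, ..., 2). Only the lines that attain the minimum somewhere contribute to roots; other lines are dominated. Here the surviving (envelope) indices are i = 2, i = 1, i = 0.
Intersections between consecutive envelope lines give the roots: for adjacent envelope indices i < j the intersection is x = (a_i − a_j) / (j − i). Reading off the sorted break points: {-6, 8}.
Verification: at each break x_0, at least two indices attain the minimum of min_i(a_i + i · x_0).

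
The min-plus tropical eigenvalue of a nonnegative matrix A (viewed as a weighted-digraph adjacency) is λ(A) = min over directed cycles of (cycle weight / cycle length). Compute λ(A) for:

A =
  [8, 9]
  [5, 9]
λ(A) = 7

Enumerate directed cycles and compute their means (weight / length). Sample:
  cycle 0 → 0: weight = 8, length = 1, mean = 8/1 ≈ 8.000
  cycle 1 → 1: weight = 9, length = 1, mean = 9/1 ≈ 9.000
  cycle 0 → 1 → 0: weight = 14, length = 2, mean = 14/2 ≈ 7.000
  cycle 1 → 0 → 1: weight = 14, length = 2, mean = 14/2 ≈ 7.000
Minimum mean = 7.000, attained e.g. along the cycle 0 → 1 → 0 with weight 14 and length 2. So λ(A) = 14/2 = 7.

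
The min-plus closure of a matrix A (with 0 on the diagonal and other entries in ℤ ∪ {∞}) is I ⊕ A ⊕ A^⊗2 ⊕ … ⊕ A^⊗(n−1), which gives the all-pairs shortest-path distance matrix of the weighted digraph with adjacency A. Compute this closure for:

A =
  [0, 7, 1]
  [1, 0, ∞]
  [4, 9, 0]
Closure =
  [0, 7, 1]
  [1, 0, 2]
  [4, 9, 0]

This is the Floyd-Warshall all-pairs shortest-path computation. For each intermediate vertex k = 0, 1, …, 2, update dist[i][j] ← min(dist[i][j], dist[i][k] + dist[k][j]). The final matrix gives, for each (i, j), the minimum total weight of any directed path from i to j (possibly empty when i = j).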